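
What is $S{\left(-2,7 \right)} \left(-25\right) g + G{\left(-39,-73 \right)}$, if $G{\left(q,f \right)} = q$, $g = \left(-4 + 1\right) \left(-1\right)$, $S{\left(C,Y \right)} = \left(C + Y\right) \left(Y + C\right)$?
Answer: $-1914$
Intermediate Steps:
$S{\left(C,Y \right)} = \left(C + Y\right)^{2}$ ($S{\left(C,Y \right)} = \left(C + Y\right) \left(C + Y\right) = \left(C + Y\right)^{2}$)
$g = 3$ ($g = \left(-3\right) \left(-1\right) = 3$)
$S{\left(-2,7 \right)} \left(-25\right) g + G{\left(-39,-73 \right)} = \left(-2 + 7\right)^{2} \left(-25\right) 3 - 39 = 5^{2} \left(-25\right) 3 - 39 = 25 \left(-25\right) 3 - 39 = \left(-625\right) 3 - 39 = -1875 - 39 = -1914$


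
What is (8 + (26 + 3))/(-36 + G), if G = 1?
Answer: -37/35 ≈ -1.0571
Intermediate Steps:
(8 + (26 + 3))/(-36 + G) = (8 + (26 + 3))/(-36 + 1) = (8 + 29)/(-35) = 37*(-1/35) = -37/35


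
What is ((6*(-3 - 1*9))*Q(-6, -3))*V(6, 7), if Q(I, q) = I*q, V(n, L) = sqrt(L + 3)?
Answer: -1296*sqrt(10) ≈ -4098.3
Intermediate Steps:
V(n, L) = sqrt(3 + L)
((6*(-3 - 1*9))*Q(-6, -3))*V(6, 7) = ((6*(-3 - 1*9))*(-6*(-3)))*sqrt(3 + 7) = ((6*(-3 - 9))*18)*sqrt(10) = ((6*(-12))*18)*sqrt(10) = (-72*18)*sqrt(10) = -1296*sqrt(10)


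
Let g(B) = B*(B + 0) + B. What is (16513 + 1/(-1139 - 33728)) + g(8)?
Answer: 578269194/34867 ≈ 16585.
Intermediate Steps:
g(B) = B + B² (g(B) = B*B + B = B² + B = B + B²)
(16513 + 1/(-1139 - 33728)) + g(8) = (16513 + 1/(-1139 - 33728)) + 8*(1 + 8) = (16513 + 1/(-34867)) + 8*9 = (16513 - 1/34867) + 72 = 575758770/34867 + 72 = 578269194/34867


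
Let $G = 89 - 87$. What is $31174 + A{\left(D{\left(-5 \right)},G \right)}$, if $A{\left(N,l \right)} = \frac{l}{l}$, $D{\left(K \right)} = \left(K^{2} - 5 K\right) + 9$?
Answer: $31175$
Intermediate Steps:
$D{\left(K \right)} = 9 + K^{2} - 5 K$
$G = 2$ ($G = 89 - 87 = 2$)
$A{\left(N,l \right)} = 1$
$31174 + A{\left(D{\left(-5 \right)},G \right)} = 31174 + 1 = 31175$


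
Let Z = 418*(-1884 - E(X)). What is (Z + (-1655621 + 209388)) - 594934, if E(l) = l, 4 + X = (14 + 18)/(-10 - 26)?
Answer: -25439719/9 ≈ -2.8266e+6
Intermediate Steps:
X = -44/9 (X = -4 + (14 + 18)/(-10 - 26) = -4 + 32/(-36) = -4 + 32*(-1/36) = -4 - 8/9 = -44/9 ≈ -4.8889)
Z = -7069216/9 (Z = 418*(-1884 - 1*(-44/9)) = 418*(-1884 + 44/9) = 418*(-16912/9) = -7069216/9 ≈ -7.8547e+5)
(Z + (-1655621 + 209388)) - 594934 = (-7069216/9 + (-1655621 + 209388)) - 594934 = (-7069216/9 - 1446233) - 594934 = -20085313/9 - 594934 = -25439719/9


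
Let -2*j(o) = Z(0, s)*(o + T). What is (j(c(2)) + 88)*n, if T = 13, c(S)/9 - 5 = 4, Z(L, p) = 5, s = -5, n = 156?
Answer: -22932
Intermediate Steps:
c(S) = 81 (c(S) = 45 + 9*4 = 45 + 36 = 81)
j(o) = -65/2 - 5*o/2 (j(o) = -5*(o + 13)/2 = -5*(13 + o)/2 = -(65 + 5*o)/2 = -65/2 - 5*o/2)
(j(c(2)) + 88)*n = ((-65/2 - 5/2*81) + 88)*156 = ((-65/2 - 405/2) + 88)*156 = (-235 + 88)*156 = -147*156 = -22932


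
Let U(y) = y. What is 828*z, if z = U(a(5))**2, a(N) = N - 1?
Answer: 13248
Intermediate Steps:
a(N) = -1 + N
z = 16 (z = (-1 + 5)**2 = 4**2 = 16)
828*z = 828*16 = 13248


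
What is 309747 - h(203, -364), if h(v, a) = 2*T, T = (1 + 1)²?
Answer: 309739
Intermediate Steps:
T = 4 (T = 2² = 4)
h(v, a) = 8 (h(v, a) = 2*4 = 8)
309747 - h(203, -364) = 309747 - 1*8 = 309747 - 8 = 309739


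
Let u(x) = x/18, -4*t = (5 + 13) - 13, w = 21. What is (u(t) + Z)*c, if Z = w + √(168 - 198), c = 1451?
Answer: 2186657/72 + 1451*I*√30 ≈ 30370.0 + 7947.5*I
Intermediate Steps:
t = -5/4 (t = -((5 + 13) - 13)/4 = -(18 - 13)/4 = -¼*5 = -5/4 ≈ -1.2500)
u(x) = x/18 (u(x) = x*(1/18) = x/18)
Z = 21 + I*√30 (Z = 21 + √(168 - 198) = 21 + √(-30) = 21 + I*√30 ≈ 21.0 + 5.4772*I)
(u(t) + Z)*c = ((1/18)*(-5/4) + (21 + I*√30))*1451 = (-5/72 + (21 + I*√30))*1451 = (1507/72 + I*√30)*1451 = 2186657/72 + 1451*I*√30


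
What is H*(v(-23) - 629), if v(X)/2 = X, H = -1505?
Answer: 1015875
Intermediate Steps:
v(X) = 2*X
H*(v(-23) - 629) = -1505*(2*(-23) - 629) = -1505*(-46 - 629) = -1505*(-675) = 1015875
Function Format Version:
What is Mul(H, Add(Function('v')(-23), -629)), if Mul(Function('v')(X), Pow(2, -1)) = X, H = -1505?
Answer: 1015875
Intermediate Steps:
Function('v')(X) = Mul(2, X)
Mul(H, Add(Function('v')(-23), -629)) = Mul(-1505, Add(Mul(2, -23), -629)) = Mul(-1505, Add(-46, -629)) = Mul(-1505, -675) = 1015875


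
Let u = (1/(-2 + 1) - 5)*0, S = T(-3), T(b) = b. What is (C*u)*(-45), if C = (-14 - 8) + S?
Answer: 0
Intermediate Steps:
S = -3
u = 0 (u = (1/(-1) - 5)*0 = (-1 - 5)*0 = -6*0 = 0)
C = -25 (C = (-14 - 8) - 3 = -22 - 3 = -25)
(C*u)*(-45) = -25*0*(-45) = 0*(-45) = 0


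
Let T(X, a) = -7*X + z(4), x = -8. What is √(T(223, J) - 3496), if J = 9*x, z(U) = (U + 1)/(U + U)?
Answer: I*√80902/4 ≈ 71.108*I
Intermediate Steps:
z(U) = (1 + U)/(2*U) (z(U) = (1 + U)/((2*U)) = (1 + U)*(1/(2*U)) = (1 + U)/(2*U))
J = -72 (J = 9*(-8) = -72)
T(X, a) = 5/8 - 7*X (T(X, a) = -7*X + (½)*(1 + 4)/4 = -7*X + (½)*(¼)*5 = -7*X + 5/8 = 5/8 - 7*X)
√(T(223, J) - 3496) = √((5/8 - 7*223) - 3496) = √((5/8 - 1561) - 3496) = √(-12483/8 - 3496) = √(-40451/8) = I*√80902/4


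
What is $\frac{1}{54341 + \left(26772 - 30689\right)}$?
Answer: $\frac{1}{50424} \approx 1.9832 \cdot 10^{-5}$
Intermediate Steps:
$\frac{1}{54341 + \left(26772 - 30689\right)} = \frac{1}{54341 - 3917} = \frac{1}{50424}$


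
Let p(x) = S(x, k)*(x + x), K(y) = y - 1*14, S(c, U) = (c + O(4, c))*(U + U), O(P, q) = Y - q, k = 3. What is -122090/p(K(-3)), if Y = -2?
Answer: -61045/204 ≈ -299.24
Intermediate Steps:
O(P, q) = -2 - q
S(c, U) = -4*U (S(c, U) = (c + (-2 - c))*(U + U) = -4*U)
K(y) = -14 + y (K(y) = y - 14 = -14 + y)
p(x) = -24*x (p(x) = (-4*3)*(x + x) = -24*x)
-122090/p(K(-3)) = -122090*(-1/(24*(-14 - 3))) = -122090/((-24*(-17))) = -122090/408 = -122090*1/408 = -61045/204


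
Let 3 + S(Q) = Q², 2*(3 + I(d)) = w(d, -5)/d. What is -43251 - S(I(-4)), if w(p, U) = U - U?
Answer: -43257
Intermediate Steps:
w(p, U) = 0
I(d) = -3 (I(d) = -3 + (0/d)/2 = -3 + (½)*0 = -3 + 0 = -3)
S(Q) = -3 + Q²
-43251 - S(I(-4)) = -43251 - (-3 + (-3)²) = -43251 - (-3 + 9) = -43251 - 1*6 = -43251 - 6 = -43257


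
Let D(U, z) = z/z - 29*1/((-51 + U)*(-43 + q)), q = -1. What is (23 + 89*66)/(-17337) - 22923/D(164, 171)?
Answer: -658660698823/28900779 ≈ -22790.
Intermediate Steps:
D(U, z) = 1 - 29/(2244 - 44*U) (D(U, z) = z/z - 29*1/((-51 + U)*(-43 - 1)) = 1 - 29*(-1/(44*(-51 + U))) = 1 - 29/(2244 - 44*U))
(23 + 89*66)/(-17337) - 22923/D(164, 171) = (23 + 89*66)/(-17337) - 22923*(51 - 1*164)/(2215/44 - 1*164) = (23 + 5874)*(-1/17337) - 22923*(51 - 164)/(2215/44 - 164) = 5897*(-1/17337) - 22923/(-5001/44/(-113)) = -5897/17337 - 22923/((-1/113*(-5001/44))) = -5897/17337 - 22923/5001/4972 = -5897/17337 - 22923*4972/5001 = -5897/17337 - 37991052/1667 = -658660698823/28900779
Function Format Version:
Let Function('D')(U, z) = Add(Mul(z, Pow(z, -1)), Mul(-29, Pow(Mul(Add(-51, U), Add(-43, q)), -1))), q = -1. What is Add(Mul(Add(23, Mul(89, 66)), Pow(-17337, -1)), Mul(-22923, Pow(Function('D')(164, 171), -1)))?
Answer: Rational(-658660698823, 28900779) ≈ -22790.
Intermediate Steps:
Function('D')(U, z) = Add(1, Mul(-29, Pow(Add(2244, Mul(-44, U)), -1))) (Function('D')(U, z) = Add(Mul(z, Pow(z, -1)), Mul(-29, Pow(Mul(Add(-51, U), Add(-43, -1)), -1))) = Add(1, Mul(-29, Pow(Mul(Add(-51, U), -44), -1))) = Add(1, Mul(-29, Pow(Add(2244, Mul(-44, U)), -1))))
Add(Mul(Add(23, Mul(89, 66)), Pow(-17337, -1)), Mul(-22923, Pow(Function('D')(164, 171), -1))) = Add(Mul(Add(23, Mul(89, 66)), Pow(-17337, -1)), Mul(-22923, Pow(Mul(Pow(Add(51, Mul(-1, 164)), -1), Add(Rational(2215, 44), Mul(-1, 164))), -1))) = Add(Mul(Add(23, 5874), Rational(-1, 17337)), Mul(-22923, Pow(Mul(Pow(Add(51, -164), -1), Add(Rational(2215, 44), -164)), -1))) = Add(Mul(5897, Rational(-1, 17337)), Mul(-22923, Pow(Mul(Pow(-113, -1), Rational(-5001, 44)), -1))) = Add(Rational(-5897, 17337), Mul(-22923, Pow(Mul(Rational(-1, 113), Rational(-5001, 44)), -1))) = Add(Rational(-5897, 17337), Mul(-22923, Pow(Rational(5001, 4972), -1))) = Add(Rational(-5897, 17337), Mul(-22923, Rational(4972, 5001))) = Add(Rational(-5897, 17337), Rational(-37991052, 1667)) = Rational(-658660698823, 28900779)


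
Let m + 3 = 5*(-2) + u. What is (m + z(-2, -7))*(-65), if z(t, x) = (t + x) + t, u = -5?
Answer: 1885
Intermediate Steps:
m = -18 (m = -3 + (5*(-2) - 5) = -3 + (-10 - 5) = -3 - 15 = -18)
z(t, x) = x + 2*t
(m + z(-2, -7))*(-65) = (-18 + (-7 + 2*(-2)))*(-65) = (-18 + (-7 - 4))*(-65) = (-18 - 11)*(-65) = -29*(-65) = 1885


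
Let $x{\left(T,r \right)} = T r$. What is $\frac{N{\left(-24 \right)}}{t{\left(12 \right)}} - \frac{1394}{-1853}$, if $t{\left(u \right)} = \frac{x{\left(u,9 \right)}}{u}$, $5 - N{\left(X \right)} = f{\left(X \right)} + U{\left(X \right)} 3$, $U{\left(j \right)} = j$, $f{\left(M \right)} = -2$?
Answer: $\frac{9349}{981} \approx 9.5301$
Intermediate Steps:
$N{\left(X \right)} = 7 - 3 X$ ($N{\left(X \right)} = 5 - \left(-2 + X 3\right) = 5 - \left(-2 + 3 X\right) = 7 - 3 X$)
$t{\left(u \right)} = 9$ ($t{\left(u \right)} = \frac{u 9}{u} = \frac{9 u}{u} = 9$)
$\frac{N{\left(-24 \right)}}{t{\left(12 \right)}} - \frac{1394}{-1853} = \frac{7 - -72}{9} - \frac{1394}{-1853} = \left(7 + 72\right) \frac{1}{9} - - \frac{82}{109} = 79 \cdot \frac{1}{9} + \frac{82}{109} = \frac{79}{9} + \frac{82}{109} = \frac{9349}{981}$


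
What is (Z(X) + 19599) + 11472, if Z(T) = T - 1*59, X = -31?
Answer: 30981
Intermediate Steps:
Z(T) = -59 + T (Z(T) = T - 59 = -59 + T)
(Z(X) + 19599) + 11472 = ((-59 - 31) + 19599) + 11472 = (-90 + 19599) + 11472 = 19509 + 11472 = 30981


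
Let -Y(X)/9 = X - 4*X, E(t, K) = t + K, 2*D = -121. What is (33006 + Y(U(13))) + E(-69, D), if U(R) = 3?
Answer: 65915/2 ≈ 32958.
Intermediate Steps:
D = -121/2 (D = (1/2)*(-121) = -121/2 ≈ -60.500)
E(t, K) = K + t
Y(X) = 27*X (Y(X) = -9*(X - 4*X) = -(-27)*X = 27*X)
(33006 + Y(U(13))) + E(-69, D) = (33006 + 27*3) + (-121/2 - 69) = (33006 + 81) - 259/2 = 33087 - 259/2 = 65915/2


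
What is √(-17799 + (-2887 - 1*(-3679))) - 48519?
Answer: -48519 + I*√17007 ≈ -48519.0 + 130.41*I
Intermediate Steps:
√(-17799 + (-2887 - 1*(-3679))) - 48519 = √(-17799 + (-2887 + 3679)) - 48519 = √(-17799 + 792) - 48519 = √(-17007) - 48519 = I*√17007 - 48519 = -48519 + I*√17007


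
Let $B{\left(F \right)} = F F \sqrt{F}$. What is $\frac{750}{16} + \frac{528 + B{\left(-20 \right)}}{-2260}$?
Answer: $\frac{210819}{4520} - \frac{40 i \sqrt{5}}{113} \approx 46.641 - 0.79153 i$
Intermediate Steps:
$B{\left(F \right)} = F^{\frac{5}{2}}$ ($B{\left(F \right)} = F^{2} \sqrt{F} = F^{\frac{5}{2}}$)
$\frac{750}{16} + \frac{528 + B{\left(-20 \right)}}{-2260} = \frac{750}{16} + \frac{528 + \left(-20\right)^{\frac{5}{2}}}{-2260} = 750 \cdot \frac{1}{16} + \left(528 + 800 i \sqrt{5}\right) \left(- \frac{1}{2260}\right) = \frac{375}{8} - \left(\frac{132}{565} + \frac{40 i \sqrt{5}}{113}\right) = \frac{210819}{4520} - \frac{40 i \sqrt{5}}{113}$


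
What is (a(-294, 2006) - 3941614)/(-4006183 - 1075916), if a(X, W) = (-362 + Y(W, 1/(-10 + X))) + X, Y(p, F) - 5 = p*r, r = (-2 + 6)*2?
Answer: 1308739/1694033 ≈ 0.77256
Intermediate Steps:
r = 8 (r = 4*2 = 8)
Y(p, F) = 5 + 8*p (Y(p, F) = 5 + p*8 = 5 + 8*p)
a(X, W) = -357 + X + 8*W (a(X, W) = (-362 + (5 + 8*W)) + X = (-357 + 8*W) + X = -357 + X + 8*W)
(a(-294, 2006) - 3941614)/(-4006183 - 1075916) = ((-357 - 294 + 8*2006) - 3941614)/(-4006183 - 1075916) = ((-357 - 294 + 16048) - 3941614)/(-5082099) = (15397 - 3941614)*(-1/5082099) = -3926217*(-1/5082099) = 1308739/1694033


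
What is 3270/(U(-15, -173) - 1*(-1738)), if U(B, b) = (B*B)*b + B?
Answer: -1635/18601 ≈ -0.087898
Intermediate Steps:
U(B, b) = B + b*B² (U(B, b) = B²*b + B = b*B² + B = B + b*B²)
3270/(U(-15, -173) - 1*(-1738)) = 3270/(-15*(1 - 15*(-173)) - 1*(-1738)) = 3270/(-15*(1 + 2595) + 1738) = 3270/(-15*2596 + 1738) = 3270/(-38940 + 1738) = 3270/(-37202) = 3270*(-1/37202) = -1635/18601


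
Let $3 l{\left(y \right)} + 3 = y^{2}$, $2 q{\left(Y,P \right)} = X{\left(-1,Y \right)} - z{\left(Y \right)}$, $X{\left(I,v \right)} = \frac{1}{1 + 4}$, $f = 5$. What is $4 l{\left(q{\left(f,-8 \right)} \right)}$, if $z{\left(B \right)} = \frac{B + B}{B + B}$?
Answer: $- \frac{284}{75} \approx -3.7867$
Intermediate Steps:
$X{\left(I,v \right)} = \frac{1}{5}$
$z{\left(B \right)} = 1$ ($z{\left(B \right)} = \frac{2 B}{2 B} = 2 B \frac{1}{2 B} = 1$)
$q{\left(Y,P \right)} = - \frac{2}{5}$ ($q{\left(Y,P \right)} = \frac{\frac{1}{5} - 1}{2} = \frac{1}{2} \left(- \frac{4}{5}\right) = - \frac{2}{5}$)
$l{\left(y \right)} = -1 + \frac{y^{2}}{3}$
$4 l{\left(q{\left(f,-8 \right)} \right)} = 4 \left(-1 + \frac{\left(- \frac{2}{5}\right)^{2}}{3}\right) = 4 \left(-1 + \frac{1}{3} \cdot \frac{4}{25}\right) = 4 \left(-1 + \frac{4}{75}\right) = 4 \left(- \frac{71}{75}\right) = - \frac{284}{75}$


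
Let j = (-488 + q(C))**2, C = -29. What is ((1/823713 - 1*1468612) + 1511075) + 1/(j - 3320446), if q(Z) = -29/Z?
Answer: 35948260687731509/846578449167 ≈ 42463.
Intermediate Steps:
j = 237169 (j = (-488 - 29/(-29))**2 = (-488 - 29*(-1/29))**2 = (-488 + 1)**2 = (-487)**2 = 237169)
((1/823713 - 1*1468612) + 1511075) + 1/(j - 3320446) = ((1/823713 - 1*1468612) + 1511075) + 1/(237169 - 3320446) = ((1/823713 - 1468612) + 1511075) + 1/(-3083277) = (-1209714796355/823713 + 1511075) - 1/3083277 = 34977325120/823713 - 1/3083277 = 35948260687731509/846578449167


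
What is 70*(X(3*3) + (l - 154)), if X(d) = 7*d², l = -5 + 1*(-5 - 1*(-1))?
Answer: 28280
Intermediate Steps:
l = -9 (l = -5 + 1*(-5 + 1) = -5 + 1*(-4) = -5 - 4 = -9)
70*(X(3*3) + (l - 154)) = 70*(7*(3*3)² + (-9 - 154)) = 70*(7*9² - 163) = 70*(7*81 - 163) = 70*(567 - 163) = 70*404 = 28280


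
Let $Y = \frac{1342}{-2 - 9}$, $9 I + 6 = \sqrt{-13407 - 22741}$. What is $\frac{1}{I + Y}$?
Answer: $- \frac{2484}{313741} - \frac{9 i \sqrt{9037}}{627482} \approx -0.0079174 - 0.0013635 i$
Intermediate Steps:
$I = - \frac{2}{3} + \frac{2 i \sqrt{9037}}{9}$ ($I = - \frac{2}{3} + \frac{\sqrt{-13407 - 22741}}{9} = - \frac{2}{3} + \frac{\sqrt{-36148}}{9} = - \frac{2}{3} + \frac{2 i \sqrt{9037}}{9} \approx -0.66667 + 21.125 i$)
$Y = -122$ ($Y = \frac{1342}{-11} = 1342 \left(- \frac{1}{11}\right) = -122$)
$\frac{1}{I + Y} = \frac{1}{\left(- \frac{2}{3} + \frac{2 i \sqrt{9037}}{9}\right) - 122} = \frac{1}{- \frac{368}{3} + \frac{2 i \sqrt{9037}}{9}}$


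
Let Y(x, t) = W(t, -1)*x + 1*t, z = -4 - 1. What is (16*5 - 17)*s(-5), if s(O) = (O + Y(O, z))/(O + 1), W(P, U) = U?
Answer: 315/4 ≈ 78.750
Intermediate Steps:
z = -5
Y(x, t) = t - x (Y(x, t) = -x + 1*t = -x + t = t - x)
s(O) = -5/(1 + O) (s(O) = (O + (-5 - O))/(O + 1) = -5/(1 + O))
(16*5 - 17)*s(-5) = (16*5 - 17)*(-5/(1 - 5)) = (80 - 17)*(-5/(-4)) = 63*(-5*(-¼)) = 63*(5/4) = 315/4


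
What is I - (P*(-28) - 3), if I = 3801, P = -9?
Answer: 3552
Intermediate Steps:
I - (P*(-28) - 3) = 3801 - (-9*(-28) - 3) = 3801 - (252 - 3) = 3801 - 1*249 = 3801 - 249 = 3552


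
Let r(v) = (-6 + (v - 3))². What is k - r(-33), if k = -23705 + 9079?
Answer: -16390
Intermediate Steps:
k = -14626
r(v) = (-9 + v)² (r(v) = (-6 + (-3 + v))² = (-9 + v)²)
k - r(-33) = -14626 - (-9 - 33)² = -14626 - 1*(-42)² = -14626 - 1*1764 = -14626 - 1764 = -16390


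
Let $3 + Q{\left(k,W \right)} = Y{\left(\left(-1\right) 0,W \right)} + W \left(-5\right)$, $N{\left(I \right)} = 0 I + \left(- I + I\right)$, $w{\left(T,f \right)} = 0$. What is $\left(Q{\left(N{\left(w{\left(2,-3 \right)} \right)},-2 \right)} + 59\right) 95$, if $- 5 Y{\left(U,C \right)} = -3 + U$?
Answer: $6327$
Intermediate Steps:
$Y{\left(U,C \right)} = \frac{3}{5} - \frac{U}{5}$ ($Y{\left(U,C \right)} = - \frac{-3 + U}{5} = \frac{3}{5} - \frac{U}{5}$)
$N{\left(I \right)} = 0$ ($N{\left(I \right)} = 0 + 0 = 0$)
$Q{\left(k,W \right)} = - \frac{12}{5} - 5 W$ ($Q{\left(k,W \right)} = -3 + \left(\left(\frac{3}{5} - \frac{\left(-1\right) 0}{5}\right) + W \left(-5\right)\right) = -3 - \left(- \frac{3}{5} + 5 W\right) = - \frac{12}{5} - 5 W$)
$\left(Q{\left(N{\left(w{\left(2,-3 \right)} \right)},-2 \right)} + 59\right) 95 = \left(\left(- \frac{12}{5} - -10\right) + 59\right) 95 = \left(\left(- \frac{12}{5} + 10\right) + 59\right) 95 = \left(\frac{38}{5} + 59\right) 95 = \frac{333}{5} \cdot 95 = 6327$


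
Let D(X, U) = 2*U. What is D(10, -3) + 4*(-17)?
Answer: -74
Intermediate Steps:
D(10, -3) + 4*(-17) = 2*(-3) + 4*(-17) = -6 - 68 = -74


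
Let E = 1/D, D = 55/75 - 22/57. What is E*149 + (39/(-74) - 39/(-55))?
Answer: 5239573/12210 ≈ 429.12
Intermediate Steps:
D = 33/95 (D = 55*(1/75) - 22*1/57 = 11/15 - 22/57 = 33/95 ≈ 0.34737)
E = 95/33 (E = 1/(33/95) = 95/33 ≈ 2.8788)
E*149 + (39/(-74) - 39/(-55)) = (95/33)*149 + (39/(-74) - 39/(-55)) = 14155/33 + (39*(-1/74) - 39*(-1/55)) = 14155/33 + (-39/74 + 39/55) = 14155/33 + 741/4070 = 5239573/12210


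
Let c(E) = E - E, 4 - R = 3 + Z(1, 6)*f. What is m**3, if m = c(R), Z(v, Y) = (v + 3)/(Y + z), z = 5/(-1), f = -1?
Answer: 0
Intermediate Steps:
z = -5 (z = 5*(-1) = -5)
Z(v, Y) = (3 + v)/(-5 + Y) (Z(v, Y) = (v + 3)/(Y - 5) = (3 + v)/(-5 + Y))
R = 5 (R = 4 - (3 + ((3 + 1)/(-5 + 6))*(-1)) = 4 - (3 + (4/1)*(-1)) = 4 - (3 + (1*4)*(-1)) = 4 - (3 + 4*(-1)) = 4 - (3 - 4) = 4 - 1*(-1) = 4 + 1 = 5)
c(E) = 0
m = 0
m**3 = 0**3 = 0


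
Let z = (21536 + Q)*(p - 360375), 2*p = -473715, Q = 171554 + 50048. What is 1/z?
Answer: -1/145209915585 ≈ -6.8866e-12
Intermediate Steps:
Q = 221602
p = -473715/2 (p = (½)*(-473715) = -473715/2 ≈ -2.3686e+5)
z = -145209915585 (z = (21536 + 221602)*(-473715/2 - 360375) = 243138*(-1194465/2) = -145209915585)
1/z = 1/(-145209915585) = -1/145209915585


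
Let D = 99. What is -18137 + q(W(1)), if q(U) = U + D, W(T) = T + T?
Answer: -18036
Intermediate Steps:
W(T) = 2*T
q(U) = 99 + U (q(U) = U + 99 = 99 + U)
-18137 + q(W(1)) = -18137 + (99 + 2*1) = -18137 + (99 + 2) = -18137 + 101 = -18036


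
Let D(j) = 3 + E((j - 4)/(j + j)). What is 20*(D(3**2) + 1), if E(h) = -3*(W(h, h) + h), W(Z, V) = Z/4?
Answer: 355/6 ≈ 59.167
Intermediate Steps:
W(Z, V) = Z/4 (W(Z, V) = Z*(1/4) = Z/4)
E(h) = -15*h/4 (E(h) = -3*(h/4 + h) = -15*h/4)
D(j) = 3 - 15*(-4 + j)/(8*j) (D(j) = 3 - 15*(j - 4)/(4*(j + j)) = 3 - 15*(-4 + j)/(4*(2*j)) = 3 - 15*(-4 + j)*1/(2*j)/4 = 3 - 15*(-4 + j)/(8*j))
20*(D(3**2) + 1) = 20*(3*(20 + 3*3**2)/(8*(3**2)) + 1) = 20*((3/8)*(20 + 3*9)/9 + 1) = 20*((3/8)*(1/9)*(20 + 27) + 1) = 20*((3/8)*(1/9)*47 + 1) = 20*(47/24 + 1) = 20*(71/24) = 355/6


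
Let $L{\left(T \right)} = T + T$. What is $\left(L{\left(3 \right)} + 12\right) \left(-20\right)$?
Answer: $-360$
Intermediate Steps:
$L{\left(T \right)} = 2 T$
$\left(L{\left(3 \right)} + 12\right) \left(-20\right) = \left(2 \cdot 3 + 12\right) \left(-20\right) = \left(6 + 12\right) \left(-20\right) = 18 \left(-20\right) = -360$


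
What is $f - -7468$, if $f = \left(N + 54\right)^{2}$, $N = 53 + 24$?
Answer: $24629$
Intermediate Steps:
$N = 77$
$f = 17161$ ($f = \left(77 + 54\right)^{2} = 131^{2} = 17161$)
$f - -7468 = 17161 - -7468 = 17161 + 7468 = 24629$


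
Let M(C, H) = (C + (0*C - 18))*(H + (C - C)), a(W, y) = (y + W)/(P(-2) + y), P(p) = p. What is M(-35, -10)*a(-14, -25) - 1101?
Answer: -3019/9 ≈ -335.44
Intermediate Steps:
a(W, y) = (W + y)/(-2 + y) (a(W, y) = (y + W)/(-2 + y) = (W + y)/(-2 + y))
M(C, H) = H*(-18 + C) (M(C, H) = (C + (0 - 18))*(H + 0) = (C - 18)*H = (-18 + C)*H = H*(-18 + C))
M(-35, -10)*a(-14, -25) - 1101 = (-10*(-18 - 35))*((-14 - 25)/(-2 - 25)) - 1101 = (-10*(-53))*(-39/(-27)) - 1101 = 530*(-1/27*(-39)) - 1101 = 530*(13/9) - 1101 = 6890/9 - 1101 = -3019/9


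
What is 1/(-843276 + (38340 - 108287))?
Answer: -1/913223 ≈ -1.0950e-6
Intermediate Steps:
1/(-843276 + (38340 - 108287)) = 1/(-843276 - 69947) = 1/(-913223) = -1/913223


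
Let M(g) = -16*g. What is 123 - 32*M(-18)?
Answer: -9093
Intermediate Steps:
123 - 32*M(-18) = 123 - (-512)*(-18) = 123 - 32*288 = 123 - 9216 = -9093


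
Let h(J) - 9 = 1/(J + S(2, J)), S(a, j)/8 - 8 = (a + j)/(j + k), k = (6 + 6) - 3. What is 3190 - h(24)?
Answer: 9899239/3112 ≈ 3181.0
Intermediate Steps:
k = 9 (k = 12 - 3 = 9)
S(a, j) = 64 + 8*(a + j)/(9 + j) (S(a, j) = 64 + 8*((a + j)/(j + 9)) = 64 + 8*((a + j)/(9 + j)) = 64 + 8*(a + j)/(9 + j))
h(J) = 9 + 1/(J + 8*(74 + 9*J)/(9 + J)) (h(J) = 9 + 1/(J + 8*(72 + 2 + 9*J)/(9 + J)) = 9 + 1/(J + 8*(74 + 9*J)/(9 + J)))
3190 - h(24) = 3190 - (5337 + 9*24**2 + 730*24)/(592 + 24**2 + 81*24) = 3190 - (5337 + 9*576 + 17520)/(592 + 576 + 1944) = 3190 - (5337 + 5184 + 17520)/3112 = 3190 - 28041/3112 = 9899239/3112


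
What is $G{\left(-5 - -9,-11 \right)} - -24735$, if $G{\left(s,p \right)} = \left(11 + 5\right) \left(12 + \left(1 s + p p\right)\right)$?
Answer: $26927$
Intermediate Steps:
$G{\left(s,p \right)} = 192 + 16 s + 16 p^{2}$ ($G{\left(s,p \right)} = 16 \left(12 + \left(s + p^{2}\right)\right) = 16 \left(12 + s + p^{2}\right) = 192 + 16 s + 16 p^{2}$)
$G{\left(-5 - -9,-11 \right)} - -24735 = \left(192 + 16 \left(-5 - -9\right) + 16 \left(-11\right)^{2}\right) - -24735 = \left(192 + 16 \left(-5 + 9\right) + 16 \cdot 121\right) + 24735 = \left(192 + 16 \cdot 4 + 1936\right) + 24735 = \left(192 + 64 + 1936\right) + 24735 = 2192 + 24735 = 26927$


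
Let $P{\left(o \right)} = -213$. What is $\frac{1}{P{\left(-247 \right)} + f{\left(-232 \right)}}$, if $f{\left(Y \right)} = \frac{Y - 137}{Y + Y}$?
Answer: $- \frac{464}{98463} \approx -0.0047124$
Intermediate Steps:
$f{\left(Y \right)} = \frac{-137 + Y}{2 Y}$
$\frac{1}{P{\left(-247 \right)} + f{\left(-232 \right)}} = \frac{1}{-213 + \frac{-137 - 232}{2 \left(-232\right)}} = \frac{1}{-213 + \frac{1}{2} \left(- \frac{1}{232}\right) \left(-369\right)} = \frac{1}{-213 + \frac{369}{464}} = \frac{1}{- \frac{98463}{464}} = - \frac{464}{98463}$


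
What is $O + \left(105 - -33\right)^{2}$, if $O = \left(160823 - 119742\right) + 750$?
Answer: $60875$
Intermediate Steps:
$O = 41831$ ($O = 41081 + 750 = 41831$)
$O + \left(105 - -33\right)^{2} = 41831 + \left(105 - -33\right)^{2} = 41831 + \left(105 + 33\right)^{2} = 41831 + 138^{2} = 41831 + 19044 = 60875$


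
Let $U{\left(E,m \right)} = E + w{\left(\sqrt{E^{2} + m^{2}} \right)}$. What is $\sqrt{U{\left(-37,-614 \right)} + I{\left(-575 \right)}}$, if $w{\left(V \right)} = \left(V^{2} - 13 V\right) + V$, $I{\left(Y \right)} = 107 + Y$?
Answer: $2 \sqrt{94465 - 3 \sqrt{378365}} \approx 608.67$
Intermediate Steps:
$w{\left(V \right)} = V^{2} - 12 V$
$U{\left(E,m \right)} = E + \sqrt{E^{2} + m^{2}} \left(-12 + \sqrt{E^{2} + m^{2}}\right)$
$\sqrt{U{\left(-37,-614 \right)} + I{\left(-575 \right)}} = \sqrt{\left(-37 + \left(-37\right)^{2} + \left(-614\right)^{2} - 12 \sqrt{\left(-37\right)^{2} + \left(-614\right)^{2}}\right) + \left(107 - 575\right)} = \sqrt{\left(-37 + 1369 + 376996 - 12 \sqrt{1369 + 376996}\right) - 468} = \sqrt{\left(-37 + 1369 + 376996 - 12 \sqrt{378365}\right) - 468} = \sqrt{\left(378328 - 12 \sqrt{378365}\right) - 468} = \sqrt{377860 - 12 \sqrt{378365}}$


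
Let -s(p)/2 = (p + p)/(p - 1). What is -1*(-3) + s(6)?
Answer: -9/5 ≈ -1.8000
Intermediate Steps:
s(p) = -4*p/(-1 + p) (s(p) = -2*(p + p)/(p - 1) = -2*2*p/(-1 + p) = -4*p/(-1 + p))
-1*(-3) + s(6) = -1*(-3) - 4*6/(-1 + 6) = 3 - 4*6/5 = 3 - 4*6*⅕ = 3 - 24/5 = -9/5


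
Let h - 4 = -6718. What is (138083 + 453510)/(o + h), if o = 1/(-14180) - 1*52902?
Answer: -8388788740/845354881 ≈ -9.9234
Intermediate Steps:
h = -6714 (h = 4 - 6718 = -6714)
o = -750150361/14180 (o = -1/14180 - 52902 = -750150361/14180 ≈ -52902.)
(138083 + 453510)/(o + h) = (138083 + 453510)/(-750150361/14180 - 6714) = 591593/(-845354881/14180) = 591593*(-14180/845354881) = -8388788740/845354881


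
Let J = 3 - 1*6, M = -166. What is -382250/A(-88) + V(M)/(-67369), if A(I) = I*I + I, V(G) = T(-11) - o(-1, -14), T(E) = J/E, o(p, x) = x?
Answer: -12875954761/257888532 ≈ -49.928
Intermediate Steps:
J = -3 (J = 3 - 6 = -3)
T(E) = -3/E
V(G) = 157/11 (V(G) = -3/(-11) - 1*(-14) = -3*(-1/11) + 14 = 3/11 + 14 = 157/11)
A(I) = I + I**2 (A(I) = I**2 + I = I + I**2)
-382250/A(-88) + V(M)/(-67369) = -382250*(-1/(88*(1 - 88))) + (157/11)/(-67369) = -382250/((-88*(-87))) + (157/11)*(-1/67369) = -382250/7656 - 157/741059 = -382250*1/7656 - 157/741059 = -17375/348 - 157/741059 = -12875954761/257888532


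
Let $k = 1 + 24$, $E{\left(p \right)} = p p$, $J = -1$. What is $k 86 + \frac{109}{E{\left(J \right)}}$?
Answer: $2259$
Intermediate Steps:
$E{\left(p \right)} = p^{2}$
$k = 25$
$k 86 + \frac{109}{E{\left(J \right)}} = 25 \cdot 86 + \frac{109}{\left(-1\right)^{2}} = 2150 + \frac{109}{1} = 2150 + 109 \cdot 1 = 2150 + 109 = 2259$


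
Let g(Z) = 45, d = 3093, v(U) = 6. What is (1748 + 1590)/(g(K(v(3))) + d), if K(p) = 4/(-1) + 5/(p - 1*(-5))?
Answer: 1669/1569 ≈ 1.0637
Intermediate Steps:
K(p) = -4 + 5/(5 + p) (K(p) = 4*(-1) + 5/(p + 5) = -4 + 5/(5 + p))
(1748 + 1590)/(g(K(v(3))) + d) = (1748 + 1590)/(45 + 3093) = 3338/3138 = 3338*(1/3138) = 1669/1569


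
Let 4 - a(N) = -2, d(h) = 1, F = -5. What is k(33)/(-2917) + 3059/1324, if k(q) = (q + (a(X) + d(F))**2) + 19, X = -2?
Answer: 8789379/3862108 ≈ 2.2758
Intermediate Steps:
a(N) = 6 (a(N) = 4 - 1*(-2) = 4 + 2 = 6)
k(q) = 68 + q (k(q) = (q + (6 + 1)**2) + 19 = (q + 7**2) + 19 = (q + 49) + 19 = (49 + q) + 19 = 68 + q)
k(33)/(-2917) + 3059/1324 = (68 + 33)/(-2917) + 3059/1324 = 101*(-1/2917) + 3059*(1/1324) = -101/2917 + 3059/1324 = 8789379/3862108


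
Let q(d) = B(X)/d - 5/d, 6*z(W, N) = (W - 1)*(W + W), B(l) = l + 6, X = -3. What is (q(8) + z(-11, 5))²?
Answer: 30625/16 ≈ 1914.1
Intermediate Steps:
B(l) = 6 + l
z(W, N) = W*(-1 + W)/3 (z(W, N) = ((W - 1)*(W + W))/6 = ((-1 + W)*(2*W))/6 = (2*W*(-1 + W))/6 = W*(-1 + W)/3)
q(d) = -2/d (q(d) = (6 - 3)/d - 5/d = 3/d - 5/d = -2/d)
(q(8) + z(-11, 5))² = (-2/8 + (⅓)*(-11)*(-1 - 11))² = (-2*⅛ + (⅓)*(-11)*(-12))² = (-¼ + 44)² = (175/4)² = 30625/16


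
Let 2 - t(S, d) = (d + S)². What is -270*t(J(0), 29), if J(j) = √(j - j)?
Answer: 226530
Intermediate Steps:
J(j) = 0 (J(j) = √0 = 0)
t(S, d) = 2 - (S + d)² (t(S, d) = 2 - (d + S)² = 2 - (S + d)²)
-270*t(J(0), 29) = -270*(2 - (0 + 29)²) = -270*(2 - 1*29²) = -270*(2 - 1*841) = -270*(2 - 841) = -270*(-839) = 226530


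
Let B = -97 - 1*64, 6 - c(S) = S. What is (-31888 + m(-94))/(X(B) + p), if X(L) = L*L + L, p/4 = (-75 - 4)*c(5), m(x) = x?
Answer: -15991/12722 ≈ -1.2570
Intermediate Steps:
c(S) = 6 - S
p = -316 (p = 4*((-75 - 4)*(6 - 1*5)) = 4*(-79*(6 - 5)) = 4*(-79*1) = 4*(-79) = -316)
B = -161 (B = -97 - 64 = -161)
X(L) = L + L**2 (X(L) = L**2 + L = L + L**2)
(-31888 + m(-94))/(X(B) + p) = (-31888 - 94)/(-161*(1 - 161) - 316) = -31982/(-161*(-160) - 316) = -31982/(25760 - 316) = -31982/25444 = -31982*1/25444 = -15991/12722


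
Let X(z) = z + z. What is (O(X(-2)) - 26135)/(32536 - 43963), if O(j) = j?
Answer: 8713/3809 ≈ 2.2875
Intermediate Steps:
X(z) = 2*z
(O(X(-2)) - 26135)/(32536 - 43963) = (2*(-2) - 26135)/(32536 - 43963) = (-4 - 26135)/(-11427) = -26139*(-1/11427) = 8713/3809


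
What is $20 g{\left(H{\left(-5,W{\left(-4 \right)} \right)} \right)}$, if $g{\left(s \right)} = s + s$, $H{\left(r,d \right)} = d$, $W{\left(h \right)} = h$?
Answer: $-160$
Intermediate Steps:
$g{\left(s \right)} = 2 s$
$20 g{\left(H{\left(-5,W{\left(-4 \right)} \right)} \right)} = 20 \cdot 2 \left(-4\right) = 20 \left(-8\right) = -160$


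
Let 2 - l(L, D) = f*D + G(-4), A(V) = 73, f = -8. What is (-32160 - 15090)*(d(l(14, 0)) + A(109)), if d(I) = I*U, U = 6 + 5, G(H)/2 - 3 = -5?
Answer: -6567750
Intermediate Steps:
G(H) = -4 (G(H) = 6 + 2*(-5) = 6 - 10 = -4)
l(L, D) = 6 + 8*D (l(L, D) = 2 - (-8*D - 4) = 2 - (-4 - 8*D) = 2 + (4 + 8*D) = 6 + 8*D)
U = 11
d(I) = 11*I (d(I) = I*11 = 11*I)
(-32160 - 15090)*(d(l(14, 0)) + A(109)) = (-32160 - 15090)*(11*(6 + 8*0) + 73) = -47250*(11*(6 + 0) + 73) = -47250*(11*6 + 73) = -47250*(66 + 73) = -47250*139 = -6567750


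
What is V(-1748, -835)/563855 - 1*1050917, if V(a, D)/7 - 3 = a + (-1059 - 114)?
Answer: -592564825461/563855 ≈ -1.0509e+6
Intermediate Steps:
V(a, D) = -8190 + 7*a (V(a, D) = 21 + 7*(a + (-1059 - 114)) = 21 + 7*(a - 1173) = 21 + 7*(-1173 + a) = 21 + (-8211 + 7*a) = -8190 + 7*a)
V(-1748, -835)/563855 - 1*1050917 = (-8190 + 7*(-1748))/563855 - 1*1050917 = (-8190 - 12236)*(1/563855) - 1050917 = -20426*1/563855 - 1050917 = -20426/563855 - 1050917 = -592564825461/563855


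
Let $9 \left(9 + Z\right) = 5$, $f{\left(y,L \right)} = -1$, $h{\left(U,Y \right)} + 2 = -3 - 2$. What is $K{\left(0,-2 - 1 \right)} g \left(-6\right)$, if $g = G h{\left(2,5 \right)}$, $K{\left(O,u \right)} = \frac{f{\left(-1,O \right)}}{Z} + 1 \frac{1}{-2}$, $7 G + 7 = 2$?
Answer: $\frac{435}{38} \approx 11.447$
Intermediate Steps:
$G = - \frac{5}{7}$ ($G = -1 + \frac{1}{7} \cdot 2 = -1 + \frac{2}{7} = - \frac{5}{7} \approx -0.71429$)
$h{\left(U,Y \right)} = -7$ ($h{\left(U,Y \right)} = -2 - 5 = -7$)
$Z = - \frac{76}{9}$ ($Z = -9 + \frac{1}{9} \cdot 5 = -9 + \frac{5}{9} = - \frac{76}{9} \approx -8.4444$)
$K{\left(O,u \right)} = - \frac{29}{76}$ ($K{\left(O,u \right)} = - \frac{1}{- \frac{76}{9}} + 1 \frac{1}{-2} = \left(-1\right) \left(- \frac{9}{76}\right) + 1 \left(- \frac{1}{2}\right) = \frac{9}{76} - \frac{1}{2} = - \frac{29}{76}$)
$g = 5$ ($g = \left(- \frac{5}{7}\right) \left(-7\right) = 5$)
$K{\left(0,-2 - 1 \right)} g \left(-6\right) = \left(- \frac{29}{76}\right) 5 \left(-6\right) = \left(- \frac{145}{76}\right) \left(-6\right) = \frac{435}{38}$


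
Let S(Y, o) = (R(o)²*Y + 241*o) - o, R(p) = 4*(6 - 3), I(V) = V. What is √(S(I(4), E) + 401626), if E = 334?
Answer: √482362 ≈ 694.52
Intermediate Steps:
R(p) = 12 (R(p) = 4*3 = 12)
S(Y, o) = 144*Y + 240*o (S(Y, o) = (12²*Y + 241*o) - o = (144*Y + 241*o) - o = 144*Y + 240*o)
√(S(I(4), E) + 401626) = √((144*4 + 240*334) + 401626) = √((576 + 80160) + 401626) = √(80736 + 401626) = √482362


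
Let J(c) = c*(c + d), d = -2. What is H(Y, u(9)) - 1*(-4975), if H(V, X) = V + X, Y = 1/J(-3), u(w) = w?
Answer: 74761/15 ≈ 4984.1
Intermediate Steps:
J(c) = c*(-2 + c) (J(c) = c*(c - 2) = c*(-2 + c))
Y = 1/15 (Y = 1/(-3*(-2 - 3)) = 1/(-3*(-5)) = 1/15 ≈ 0.066667)
H(Y, u(9)) - 1*(-4975) = (1/15 + 9) - 1*(-4975) = 136/15 + 4975 = 74761/15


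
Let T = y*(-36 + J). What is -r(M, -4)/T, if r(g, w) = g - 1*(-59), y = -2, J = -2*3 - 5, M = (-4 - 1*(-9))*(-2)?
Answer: -49/94 ≈ -0.52128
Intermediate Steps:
M = -10 (M = (-4 + 9)*(-2) = 5*(-2) = -10)
J = -11 (J = -6 - 5 = -11)
r(g, w) = 59 + g (r(g, w) = g + 59 = 59 + g)
T = 94 (T = -2*(-36 - 11) = -2*(-47) = 94)
-r(M, -4)/T = -(59 - 10)/94 = -49/94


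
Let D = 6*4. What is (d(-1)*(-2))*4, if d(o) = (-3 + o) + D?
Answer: -160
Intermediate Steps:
D = 24
d(o) = 21 + o (d(o) = (-3 + o) + 24 = 21 + o)
(d(-1)*(-2))*4 = ((21 - 1)*(-2))*4 = (20*(-2))*4 = -40*4 = -160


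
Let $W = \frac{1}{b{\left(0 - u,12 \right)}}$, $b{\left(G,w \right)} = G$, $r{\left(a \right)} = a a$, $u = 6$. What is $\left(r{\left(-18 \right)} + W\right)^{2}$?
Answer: $\frac{3775249}{36} \approx 1.0487 \cdot 10^{5}$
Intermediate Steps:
$r{\left(a \right)} = a^{2}$
$W = - \frac{1}{6}$ ($W = \frac{1}{0 - 6} = \frac{1}{-6} = - \frac{1}{6} \approx -0.16667$)
$\left(r{\left(-18 \right)} + W\right)^{2} = \left(\left(-18\right)^{2} - \frac{1}{6}\right)^{2} = \left(324 - \frac{1}{6}\right)^{2} = \left(\frac{1943}{6}\right)^{2} = \frac{3775249}{36}$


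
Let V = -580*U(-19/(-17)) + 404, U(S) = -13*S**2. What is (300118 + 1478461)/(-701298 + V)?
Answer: -514009331/199836426 ≈ -2.5722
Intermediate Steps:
V = 2838696/289 (V = -(-7540)*(-19/(-17))**2 + 404 = -(-7540)*(-19*(-1/17))**2 + 404 = -(-7540)*(19/17)**2 + 404 = -(-7540)*361/289 + 404 = -580*(-4693/289) + 404 = 2721940/289 + 404 = 2838696/289 ≈ 9822.5)
(300118 + 1478461)/(-701298 + V) = (300118 + 1478461)/(-701298 + 2838696/289) = 1778579/(-199836426/289) = 1778579*(-289/199836426) = -514009331/199836426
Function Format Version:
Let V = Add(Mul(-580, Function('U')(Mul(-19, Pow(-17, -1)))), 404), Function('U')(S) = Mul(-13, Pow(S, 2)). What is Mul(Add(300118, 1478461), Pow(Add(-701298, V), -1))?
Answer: Rational(-514009331, 199836426) ≈ -2.5722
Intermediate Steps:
V = Rational(2838696, 289) (V = Add(Mul(-580, Mul(-13, Pow(Mul(-19, Pow(-17, -1)), 2))), 404) = Add(Mul(-580, Mul(-13, Pow(Mul(-19, Rational(-1, 17)), 2))), 404) = Add(Mul(-580, Mul(-13, Pow(Rational(19, 17), 2))), 404) = Add(Mul(-580, Mul(-13, Rational(361, 289))), 404) = Add(Mul(-580, Rational(-4693, 289)), 404) = Add(Rational(2721940, 289), 404) = Rational(2838696, 289) ≈ 9822.5)
Mul(Add(300118, 1478461), Pow(Add(-701298, V), -1)) = Mul(Add(300118, 1478461), Pow(Add(-701298, Rational(2838696, 289)), -1)) = Mul(1778579, Pow(Rational(-199836426, 289), -1)) = Mul(1778579, Rational(-289, 199836426)) = Rational(-514009331, 199836426)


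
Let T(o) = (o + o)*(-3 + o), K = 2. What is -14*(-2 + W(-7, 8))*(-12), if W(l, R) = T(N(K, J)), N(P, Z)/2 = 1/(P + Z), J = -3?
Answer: 3024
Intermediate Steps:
N(P, Z) = 2/(P + Z)
T(o) = 2*o*(-3 + o) (T(o) = (2*o)*(-3 + o) = 2*o*(-3 + o))
W(l, R) = 20 (W(l, R) = 2*(2/(2 - 3))*(-3 + 2/(2 - 3)) = 2*(2/(-1))*(-3 + 2/(-1)) = 2*(2*(-1))*(-3 + 2*(-1)) = 2*(-2)*(-3 - 2) = 2*(-2)*(-5) = 20)
-14*(-2 + W(-7, 8))*(-12) = -14*(-2 + 20)*(-12) = -14*18*(-12) = -252*(-12) = 3024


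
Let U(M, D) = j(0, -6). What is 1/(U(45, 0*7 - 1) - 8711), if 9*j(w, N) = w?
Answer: -1/8711 ≈ -0.00011480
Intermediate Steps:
j(w, N) = w/9
U(M, D) = 0 (U(M, D) = (⅑)*0 = 0)
1/(U(45, 0*7 - 1) - 8711) = 1/(0 - 8711) = 1/(-8711) = -1/8711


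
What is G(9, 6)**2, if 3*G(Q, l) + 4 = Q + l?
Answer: 121/9 ≈ 13.444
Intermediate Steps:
G(Q, l) = -4/3 + Q/3 + l/3 (G(Q, l) = -4/3 + (Q + l)/3 = -4/3 + (Q/3 + l/3) = -4/3 + Q/3 + l/3)
G(9, 6)**2 = (-4/3 + (1/3)*9 + (1/3)*6)**2 = (-4/3 + 3 + 2)**2 = (11/3)**2 = 121/9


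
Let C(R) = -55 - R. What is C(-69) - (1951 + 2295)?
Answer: -4232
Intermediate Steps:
C(-69) - (1951 + 2295) = (-55 - 1*(-69)) - (1951 + 2295) = (-55 + 69) - 1*4246 = 14 - 4246 = -4232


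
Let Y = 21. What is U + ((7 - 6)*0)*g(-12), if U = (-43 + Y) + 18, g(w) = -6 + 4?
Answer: -4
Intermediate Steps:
g(w) = -2
U = -4 (U = (-43 + 21) + 18 = -22 + 18 = -4)
U + ((7 - 6)*0)*g(-12) = -4 + ((7 - 6)*0)*(-2) = -4 + (1*0)*(-2) = -4 + 0*(-2) = -4 + 0 = -4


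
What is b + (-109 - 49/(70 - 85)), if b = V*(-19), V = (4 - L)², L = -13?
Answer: -83951/15 ≈ -5596.7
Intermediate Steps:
V = 289 (V = (4 - 1*(-13))² = (4 + 13)² = 17² = 289)
b = -5491 (b = 289*(-19) = -5491)
b + (-109 - 49/(70 - 85)) = -5491 + (-109 - 49/(70 - 85)) = -5491 + (-109 - 49/(-15)) = -5491 + (-109 - 1/15*(-49)) = -5491 + (-109 + 49/15) = -5491 - 1586/15 = -83951/15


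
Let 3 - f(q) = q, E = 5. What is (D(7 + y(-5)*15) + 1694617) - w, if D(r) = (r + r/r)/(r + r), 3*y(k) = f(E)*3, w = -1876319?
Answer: 82131539/23 ≈ 3.5709e+6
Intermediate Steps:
f(q) = 3 - q
y(k) = -2 (y(k) = ((3 - 1*5)*3)/3 = ((3 - 5)*3)/3 = (-2*3)/3 = (⅓)*(-6) = -2)
D(r) = (1 + r)/(2*r) (D(r) = (r + 1)/((2*r)) = (1 + r)*(1/(2*r)) = (1 + r)/(2*r))
(D(7 + y(-5)*15) + 1694617) - w = ((1 + (7 - 2*15))/(2*(7 - 2*15)) + 1694617) - 1*(-1876319) = ((1 + (7 - 30))/(2*(7 - 30)) + 1694617) + 1876319 = ((½)*(1 - 23)/(-23) + 1694617) + 1876319 = ((½)*(-1/23)*(-22) + 1694617) + 1876319 = (11/23 + 1694617) + 1876319 = 38976202/23 + 1876319 = 82131539/23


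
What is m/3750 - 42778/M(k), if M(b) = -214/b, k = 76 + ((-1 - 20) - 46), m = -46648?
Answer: 358443707/200625 ≈ 1786.6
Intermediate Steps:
k = 9 (k = 76 + (-21 - 46) = 76 - 67 = 9)
m/3750 - 42778/M(k) = -46648/3750 - 42778/((-214/9)) = -46648*1/3750 - 42778/((-214*⅑)) = -23324/1875 - 42778/(-214/9) = -23324/1875 - 42778*(-9/214) = -23324/1875 + 192501/107 = 358443707/200625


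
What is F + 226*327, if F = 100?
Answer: 74002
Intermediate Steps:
F + 226*327 = 100 + 226*327 = 100 + 73902 = 74002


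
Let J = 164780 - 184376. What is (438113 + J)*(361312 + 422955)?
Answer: 328229072039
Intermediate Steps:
J = -19596
(438113 + J)*(361312 + 422955) = (438113 - 19596)*(361312 + 422955) = 418517*784267 = 328229072039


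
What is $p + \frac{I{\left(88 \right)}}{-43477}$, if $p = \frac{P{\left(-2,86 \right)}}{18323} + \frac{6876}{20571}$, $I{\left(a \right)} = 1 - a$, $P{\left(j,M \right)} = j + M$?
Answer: $\frac{1861846811565}{5462485539847} \approx 0.34084$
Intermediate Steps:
$P{\left(j,M \right)} = M + j$
$p = \frac{42572304}{125640811}$ ($p = \frac{86 - 2}{18323} + \frac{6876}{20571} = 84 \cdot \frac{1}{18323} + 6876 \cdot \frac{1}{20571} = \frac{84}{18323} + \frac{2292}{6857} = \frac{42572304}{125640811} \approx 0.33884$)
$p + \frac{I{\left(88 \right)}}{-43477} = \frac{42572304}{125640811} + \frac{1 - 88}{-43477} = \frac{42572304}{125640811} + \left(1 - 88\right) \left(- \frac{1}{43477}\right) = \frac{42572304}{125640811} - - \frac{87}{43477} = \frac{42572304}{125640811} + \frac{87}{43477} = \frac{1861846811565}{5462485539847}$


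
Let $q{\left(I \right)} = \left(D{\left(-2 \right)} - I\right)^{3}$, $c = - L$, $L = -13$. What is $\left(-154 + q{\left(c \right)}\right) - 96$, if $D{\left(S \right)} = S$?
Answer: $-3625$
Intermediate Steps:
$c = 13$ ($c = \left(-1\right) \left(-13\right) = 13$)
$q{\left(I \right)} = \left(-2 - I\right)^{3}$
$\left(-154 + q{\left(c \right)}\right) - 96 = \left(-154 - \left(2 + 13\right)^{3}\right) - 96 = \left(-154 - 15^{3}\right) - 96 = \left(-154 - 3375\right) - 96 = -3529 - 96 = -3625$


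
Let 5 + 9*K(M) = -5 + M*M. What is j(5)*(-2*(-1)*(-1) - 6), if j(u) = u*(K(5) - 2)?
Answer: 40/3 ≈ 13.333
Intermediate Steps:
K(M) = -10/9 + M**2/9 (K(M) = -5/9 + (-5 + M*M)/9 = -5/9 + (-5 + M**2)/9 = -5/9 + (-5/9 + M**2/9) = -10/9 + M**2/9)
j(u) = -u/3 (j(u) = u*((-10/9 + (1/9)*5**2) - 2) = u*((-10/9 + (1/9)*25) - 2) = u*((-10/9 + 25/9) - 2) = u*(5/3 - 2) = u*(-1/3) = -u/3)
j(5)*(-2*(-1)*(-1) - 6) = (-1/3*5)*(-2*(-1)*(-1) - 6) = -5*(2*(-1) - 6)/3 = -5*(-2 - 6)/3 = -5/3*(-8) = 40/3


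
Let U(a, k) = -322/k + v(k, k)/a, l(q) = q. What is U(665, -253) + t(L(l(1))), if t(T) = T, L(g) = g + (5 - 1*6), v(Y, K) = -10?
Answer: 1840/1463 ≈ 1.2577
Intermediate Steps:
L(g) = -1 + g (L(g) = g + (5 - 6) = g - 1 = -1 + g)
U(a, k) = -322/k - 10/a
U(665, -253) + t(L(l(1))) = (-322/(-253) - 10/665) + (-1 + 1) = (-322*(-1/253) - 10*1/665) + 0 = (14/11 - 2/133) + 0 = 1840/1463 + 0 = 1840/1463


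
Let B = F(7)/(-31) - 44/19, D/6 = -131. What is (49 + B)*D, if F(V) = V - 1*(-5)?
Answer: -21433434/589 ≈ -36390.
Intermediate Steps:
F(V) = 5 + V (F(V) = V + 5 = 5 + V)
D = -786 (D = 6*(-131) = -786)
B = -1592/589 (B = (5 + 7)/(-31) - 44/19 = 12*(-1/31) - 44*1/19 = -12/31 - 44/19 = -1592/589 ≈ -2.7029)
(49 + B)*D = (49 - 1592/589)*(-786) = (27269/589)*(-786) = -21433434/589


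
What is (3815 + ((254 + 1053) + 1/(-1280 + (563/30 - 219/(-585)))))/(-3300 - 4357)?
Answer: -38748712/57926383 ≈ -0.66893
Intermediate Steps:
(3815 + ((254 + 1053) + 1/(-1280 + (563/30 - 219/(-585)))))/(-3300 - 4357) = (3815 + (1307 + 1/(-1280 + (563*(1/30) - 219*(-1/585)))))/(-7657) = (3815 + (1307 + 1/(-1280 + (563/30 + 73/195))))*(-1/7657) = (3815 + (1307 + 1/(-1280 + 1493/78)))*(-1/7657) = (3815 + (1307 + 1/(-98347/78)))*(-1/7657) = (3815 + (1307 - 78/98347))*(-1/7657) = (3815 + 128539451/98347)*(-1/7657) = (503733256/98347)*(-1/7657) = -38748712/57926383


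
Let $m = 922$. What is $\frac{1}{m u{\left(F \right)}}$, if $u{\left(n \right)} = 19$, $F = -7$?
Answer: $\frac{1}{17518} \approx 5.7084 \cdot 10^{-5}$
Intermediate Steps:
$\frac{1}{m u{\left(F \right)}} = \frac{1}{922 \cdot 19} = \frac{1}{17518}$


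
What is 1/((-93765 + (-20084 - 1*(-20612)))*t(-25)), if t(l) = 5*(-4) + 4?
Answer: 1/1491792 ≈ 6.7033e-7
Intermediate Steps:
t(l) = -16 (t(l) = -20 + 4 = -16)
1/((-93765 + (-20084 - 1*(-20612)))*t(-25)) = 1/(-93765 + (-20084 - 1*(-20612))*(-16)) = -1/16/(-93765 + (-20084 + 20612)) = -1/16/(-93765 + 528) = -1/16/(-93237) = -1/93237*(-1/16) = 1/1491792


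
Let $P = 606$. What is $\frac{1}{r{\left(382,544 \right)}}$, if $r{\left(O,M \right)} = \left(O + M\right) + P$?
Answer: $\frac{1}{1532} \approx 0.00065274$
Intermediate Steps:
$r{\left(O,M \right)} = 606 + M + O$ ($r{\left(O,M \right)} = \left(O + M\right) + 606 = \left(M + O\right) + 606 = 606 + M + O$)
$\frac{1}{r{\left(382,544 \right)}} = \frac{1}{606 + 544 + 382} = \frac{1}{1532}$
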